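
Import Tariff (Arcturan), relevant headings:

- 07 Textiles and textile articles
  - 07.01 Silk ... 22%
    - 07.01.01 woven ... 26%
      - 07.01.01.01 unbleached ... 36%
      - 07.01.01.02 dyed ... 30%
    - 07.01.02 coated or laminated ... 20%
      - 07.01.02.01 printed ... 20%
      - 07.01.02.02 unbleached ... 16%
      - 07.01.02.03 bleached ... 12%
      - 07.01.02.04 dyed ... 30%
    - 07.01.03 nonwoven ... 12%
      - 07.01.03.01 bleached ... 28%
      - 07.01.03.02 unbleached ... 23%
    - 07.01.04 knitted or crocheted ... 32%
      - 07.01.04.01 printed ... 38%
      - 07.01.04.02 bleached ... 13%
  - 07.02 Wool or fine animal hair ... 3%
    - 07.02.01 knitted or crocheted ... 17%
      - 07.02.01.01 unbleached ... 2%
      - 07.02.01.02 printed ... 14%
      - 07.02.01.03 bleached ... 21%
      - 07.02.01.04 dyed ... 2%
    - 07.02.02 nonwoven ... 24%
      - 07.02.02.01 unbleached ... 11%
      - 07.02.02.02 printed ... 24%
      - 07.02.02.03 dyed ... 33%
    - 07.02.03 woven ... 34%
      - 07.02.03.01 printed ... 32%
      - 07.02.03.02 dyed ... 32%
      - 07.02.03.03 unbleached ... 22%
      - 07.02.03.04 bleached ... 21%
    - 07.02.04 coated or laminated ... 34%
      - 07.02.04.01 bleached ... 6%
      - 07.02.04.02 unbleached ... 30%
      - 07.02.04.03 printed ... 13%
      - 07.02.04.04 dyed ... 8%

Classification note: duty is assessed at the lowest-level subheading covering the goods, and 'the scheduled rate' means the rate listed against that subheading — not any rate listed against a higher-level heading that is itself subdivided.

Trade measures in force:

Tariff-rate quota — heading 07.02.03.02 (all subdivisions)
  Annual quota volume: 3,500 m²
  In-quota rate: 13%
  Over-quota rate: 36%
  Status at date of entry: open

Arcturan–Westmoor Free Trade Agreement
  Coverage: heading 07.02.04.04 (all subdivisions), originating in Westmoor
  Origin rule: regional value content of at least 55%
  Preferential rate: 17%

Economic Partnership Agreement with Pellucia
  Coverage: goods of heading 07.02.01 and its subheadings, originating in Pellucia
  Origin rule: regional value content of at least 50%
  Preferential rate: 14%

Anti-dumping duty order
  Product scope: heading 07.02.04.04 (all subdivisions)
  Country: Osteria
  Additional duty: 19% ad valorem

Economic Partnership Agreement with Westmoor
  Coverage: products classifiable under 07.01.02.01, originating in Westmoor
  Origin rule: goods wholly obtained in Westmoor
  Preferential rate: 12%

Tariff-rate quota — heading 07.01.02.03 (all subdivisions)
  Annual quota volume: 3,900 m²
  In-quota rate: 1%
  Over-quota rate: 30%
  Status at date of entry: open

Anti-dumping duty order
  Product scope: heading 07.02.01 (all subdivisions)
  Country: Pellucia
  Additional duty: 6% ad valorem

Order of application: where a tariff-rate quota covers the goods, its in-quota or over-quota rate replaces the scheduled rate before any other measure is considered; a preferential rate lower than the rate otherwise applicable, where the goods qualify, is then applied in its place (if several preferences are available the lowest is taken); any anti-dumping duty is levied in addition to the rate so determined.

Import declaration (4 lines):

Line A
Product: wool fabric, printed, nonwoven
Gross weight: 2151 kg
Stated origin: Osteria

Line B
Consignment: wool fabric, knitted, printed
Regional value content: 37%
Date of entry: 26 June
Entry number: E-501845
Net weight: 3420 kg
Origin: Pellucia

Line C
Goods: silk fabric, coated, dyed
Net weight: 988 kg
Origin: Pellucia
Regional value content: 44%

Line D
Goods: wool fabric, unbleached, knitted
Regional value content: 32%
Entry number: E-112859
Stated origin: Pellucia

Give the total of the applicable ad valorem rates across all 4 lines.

82%

Line A: wool → 07.02; nonwoven → 07.02.02; printed → 07.02.02.02. Scheduled 24%. No special measure applies. → 24%.
Line B: wool → 07.02; knitted → 07.02.01; printed → 07.02.01.02. Scheduled 14%. Pellucia agreement on 07.02.01: RVC < 50%; anti-dumping (Pellucia, 07.02.01): +6%; total 14% + 6% = 20%. → 20%.
Line C: silk → 07.01; coated → 07.01.02; dyed → 07.01.02.04. Scheduled 30%. Pellucia agreement on 07.02.01: 07.01.02.04 not covered. → 30%.
Line D: wool → 07.02; knitted → 07.02.01; unbleached → 07.02.01.01. Scheduled 2%. Pellucia agreement on 07.02.01: RVC < 50%; anti-dumping (Pellucia, 07.02.01): +6%; total 2% + 6% = 8%. → 8%.
Sum: 24% + 20% + 30% + 8% = 82%.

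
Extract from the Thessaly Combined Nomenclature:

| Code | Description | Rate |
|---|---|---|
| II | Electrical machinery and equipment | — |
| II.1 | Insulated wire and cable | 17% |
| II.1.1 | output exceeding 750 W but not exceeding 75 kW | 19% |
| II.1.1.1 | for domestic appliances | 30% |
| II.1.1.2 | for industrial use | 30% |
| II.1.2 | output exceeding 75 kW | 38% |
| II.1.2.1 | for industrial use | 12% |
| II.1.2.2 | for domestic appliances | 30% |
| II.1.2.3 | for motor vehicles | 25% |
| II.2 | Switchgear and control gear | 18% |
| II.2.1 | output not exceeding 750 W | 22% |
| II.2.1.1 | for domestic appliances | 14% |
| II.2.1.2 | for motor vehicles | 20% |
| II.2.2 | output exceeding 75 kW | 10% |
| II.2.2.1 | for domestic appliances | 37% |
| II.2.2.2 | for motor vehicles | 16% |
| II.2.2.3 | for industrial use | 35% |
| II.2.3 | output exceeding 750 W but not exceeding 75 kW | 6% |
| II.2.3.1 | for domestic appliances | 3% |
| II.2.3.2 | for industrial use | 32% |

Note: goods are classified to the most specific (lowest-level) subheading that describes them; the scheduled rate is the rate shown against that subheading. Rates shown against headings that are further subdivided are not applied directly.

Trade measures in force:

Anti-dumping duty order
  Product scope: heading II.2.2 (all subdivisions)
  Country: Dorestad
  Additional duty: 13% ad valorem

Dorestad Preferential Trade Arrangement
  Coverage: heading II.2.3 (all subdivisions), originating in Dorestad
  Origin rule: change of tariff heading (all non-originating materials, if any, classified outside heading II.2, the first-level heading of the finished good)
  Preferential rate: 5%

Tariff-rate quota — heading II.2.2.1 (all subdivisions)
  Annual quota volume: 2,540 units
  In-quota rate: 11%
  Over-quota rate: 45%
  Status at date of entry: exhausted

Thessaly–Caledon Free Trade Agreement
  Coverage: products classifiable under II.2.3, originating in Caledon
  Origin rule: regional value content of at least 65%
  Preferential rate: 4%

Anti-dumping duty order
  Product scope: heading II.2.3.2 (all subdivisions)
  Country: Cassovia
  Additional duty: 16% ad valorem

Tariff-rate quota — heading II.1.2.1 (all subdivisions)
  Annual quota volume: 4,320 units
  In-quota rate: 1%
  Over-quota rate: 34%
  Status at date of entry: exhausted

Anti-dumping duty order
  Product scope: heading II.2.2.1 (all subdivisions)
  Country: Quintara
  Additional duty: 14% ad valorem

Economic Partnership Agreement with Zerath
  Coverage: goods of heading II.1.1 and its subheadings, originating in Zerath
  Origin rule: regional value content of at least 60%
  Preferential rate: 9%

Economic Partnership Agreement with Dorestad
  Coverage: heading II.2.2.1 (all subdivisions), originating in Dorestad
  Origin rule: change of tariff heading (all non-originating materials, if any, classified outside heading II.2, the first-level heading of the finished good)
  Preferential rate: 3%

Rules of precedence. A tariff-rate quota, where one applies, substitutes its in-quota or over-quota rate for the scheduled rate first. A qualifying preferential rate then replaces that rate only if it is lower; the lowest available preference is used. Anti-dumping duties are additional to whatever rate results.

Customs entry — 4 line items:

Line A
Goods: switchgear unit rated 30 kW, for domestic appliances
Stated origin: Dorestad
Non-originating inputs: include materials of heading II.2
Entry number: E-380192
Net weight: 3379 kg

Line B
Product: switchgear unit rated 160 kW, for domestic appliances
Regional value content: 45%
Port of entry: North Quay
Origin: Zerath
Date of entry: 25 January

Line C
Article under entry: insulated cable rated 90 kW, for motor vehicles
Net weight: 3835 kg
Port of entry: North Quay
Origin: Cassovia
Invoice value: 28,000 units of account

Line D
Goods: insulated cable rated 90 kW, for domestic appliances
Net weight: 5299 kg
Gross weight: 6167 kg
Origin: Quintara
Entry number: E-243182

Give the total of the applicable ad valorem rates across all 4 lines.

103%

Line A: switchgear unit → II.2; rated 30 kW → II.2.3; for domestic appliances → II.2.3.1. Scheduled 3%. Dorestad agreement on II.2.3: CTH not met; Dorestad agreement on II.2.2.1: II.2.3.1 not covered. → 3%.
Line B: switchgear unit → II.2; rated 160 kW → II.2.2; for domestic appliances → II.2.2.1. Scheduled 37%. quota on II.2.2.1 exhausted → over-quota 45%; Zerath agreement on II.1.1: II.2.2.1 not covered. → 45%.
Line C: insulated cable → II.1; rated 90 kW → II.1.2; for motor vehicles → II.1.2.3. Scheduled 25%. No special measure applies. → 25%.
Line D: insulated cable → II.1; rated 90 kW → II.1.2; for domestic appliances → II.1.2.2. Scheduled 30%. No special measure applies. → 30%.
Sum: 3% + 45% + 25% + 30% = 103%.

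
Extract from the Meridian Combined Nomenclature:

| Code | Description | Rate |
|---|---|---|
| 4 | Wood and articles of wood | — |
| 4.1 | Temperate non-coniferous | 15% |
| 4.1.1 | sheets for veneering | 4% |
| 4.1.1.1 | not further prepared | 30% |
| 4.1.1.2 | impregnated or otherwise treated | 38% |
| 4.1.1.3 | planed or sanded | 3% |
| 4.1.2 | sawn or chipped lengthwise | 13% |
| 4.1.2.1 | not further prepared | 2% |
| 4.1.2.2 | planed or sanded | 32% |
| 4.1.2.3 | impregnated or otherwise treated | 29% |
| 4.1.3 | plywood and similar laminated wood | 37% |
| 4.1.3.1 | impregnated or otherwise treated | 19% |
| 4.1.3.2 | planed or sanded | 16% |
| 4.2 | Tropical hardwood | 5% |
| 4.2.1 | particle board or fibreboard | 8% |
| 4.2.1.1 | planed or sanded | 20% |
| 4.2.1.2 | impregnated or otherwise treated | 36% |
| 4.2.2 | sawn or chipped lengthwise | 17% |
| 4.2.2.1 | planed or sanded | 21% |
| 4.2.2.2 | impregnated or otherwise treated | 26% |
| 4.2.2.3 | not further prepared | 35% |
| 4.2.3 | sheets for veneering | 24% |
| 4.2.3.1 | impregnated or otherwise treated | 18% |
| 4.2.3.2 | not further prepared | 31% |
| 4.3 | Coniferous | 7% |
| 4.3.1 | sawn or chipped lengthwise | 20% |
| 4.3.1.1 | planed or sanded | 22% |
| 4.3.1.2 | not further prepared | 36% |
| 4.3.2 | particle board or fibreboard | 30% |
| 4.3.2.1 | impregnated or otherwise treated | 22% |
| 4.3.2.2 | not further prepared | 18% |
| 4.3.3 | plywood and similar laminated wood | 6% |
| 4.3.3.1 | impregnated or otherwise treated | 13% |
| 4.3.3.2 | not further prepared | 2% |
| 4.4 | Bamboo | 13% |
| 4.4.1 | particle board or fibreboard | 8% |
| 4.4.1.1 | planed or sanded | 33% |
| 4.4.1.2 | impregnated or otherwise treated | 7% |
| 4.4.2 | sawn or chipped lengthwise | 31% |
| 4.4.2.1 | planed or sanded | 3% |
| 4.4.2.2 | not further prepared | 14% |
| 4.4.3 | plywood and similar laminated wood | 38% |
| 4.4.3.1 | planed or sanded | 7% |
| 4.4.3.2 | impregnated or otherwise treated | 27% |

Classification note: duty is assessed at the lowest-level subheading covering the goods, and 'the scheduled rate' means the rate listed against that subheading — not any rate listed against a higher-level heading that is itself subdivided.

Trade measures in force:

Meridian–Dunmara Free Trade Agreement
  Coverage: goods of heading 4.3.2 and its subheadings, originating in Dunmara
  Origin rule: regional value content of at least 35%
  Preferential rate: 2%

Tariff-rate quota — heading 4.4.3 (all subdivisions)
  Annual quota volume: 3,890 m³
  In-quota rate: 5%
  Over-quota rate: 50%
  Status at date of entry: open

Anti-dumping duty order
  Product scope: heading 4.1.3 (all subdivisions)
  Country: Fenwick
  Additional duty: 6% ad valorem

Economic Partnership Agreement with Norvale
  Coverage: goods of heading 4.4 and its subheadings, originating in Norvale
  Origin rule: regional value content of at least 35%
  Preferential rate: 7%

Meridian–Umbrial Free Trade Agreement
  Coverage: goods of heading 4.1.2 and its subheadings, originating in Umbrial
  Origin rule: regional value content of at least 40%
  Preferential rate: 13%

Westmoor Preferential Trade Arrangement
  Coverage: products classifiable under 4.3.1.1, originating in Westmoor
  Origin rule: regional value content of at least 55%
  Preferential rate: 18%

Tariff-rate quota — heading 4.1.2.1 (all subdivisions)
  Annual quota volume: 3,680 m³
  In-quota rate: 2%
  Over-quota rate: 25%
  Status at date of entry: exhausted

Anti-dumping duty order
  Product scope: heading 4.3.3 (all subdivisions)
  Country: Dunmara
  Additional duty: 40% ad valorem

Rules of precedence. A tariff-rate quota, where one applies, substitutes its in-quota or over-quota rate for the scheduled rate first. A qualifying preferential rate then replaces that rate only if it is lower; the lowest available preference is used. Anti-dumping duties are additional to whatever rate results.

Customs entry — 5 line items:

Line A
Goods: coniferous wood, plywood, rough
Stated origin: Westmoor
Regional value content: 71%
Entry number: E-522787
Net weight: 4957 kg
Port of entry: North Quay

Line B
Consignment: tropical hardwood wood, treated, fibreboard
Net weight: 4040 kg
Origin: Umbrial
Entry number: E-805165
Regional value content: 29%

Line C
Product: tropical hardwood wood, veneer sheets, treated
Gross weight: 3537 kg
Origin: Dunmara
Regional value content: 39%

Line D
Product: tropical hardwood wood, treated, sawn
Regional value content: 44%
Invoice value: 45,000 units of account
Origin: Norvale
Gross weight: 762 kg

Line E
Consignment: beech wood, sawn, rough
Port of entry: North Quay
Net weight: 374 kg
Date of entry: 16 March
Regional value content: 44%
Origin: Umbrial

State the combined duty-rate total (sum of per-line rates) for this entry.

95%

Line A: coniferous → 4.3; plywood → 4.3.3; rough → 4.3.3.2. Scheduled 2%. Westmoor agreement on 4.3.1.1: 4.3.3.2 not covered. → 2%.
Line B: tropical hardwood → 4.2; fibreboard → 4.2.1; treated → 4.2.1.2. Scheduled 36%. Umbrial agreement on 4.1.2: 4.2.1.2 not covered. → 36%.
Line C: tropical hardwood → 4.2; veneer sheets → 4.2.3; treated → 4.2.3.1. Scheduled 18%. Dunmara agreement on 4.3.2: 4.2.3.1 not covered. → 18%.
Line D: tropical hardwood → 4.2; sawn → 4.2.2; treated → 4.2.2.2. Scheduled 26%. Norvale agreement on 4.4: 4.2.2.2 not covered. → 26%.
Line E: beech → 4.1; sawn → 4.1.2; rough → 4.1.2.1. Scheduled 2%. quota on 4.1.2.1 exhausted → over-quota 25%; Umbrial agreement on 4.1.2: RVC ≥ 40% → 13% available; preferential 13%. → 13%.
Sum: 2% + 36% + 18% + 26% + 13% = 95%.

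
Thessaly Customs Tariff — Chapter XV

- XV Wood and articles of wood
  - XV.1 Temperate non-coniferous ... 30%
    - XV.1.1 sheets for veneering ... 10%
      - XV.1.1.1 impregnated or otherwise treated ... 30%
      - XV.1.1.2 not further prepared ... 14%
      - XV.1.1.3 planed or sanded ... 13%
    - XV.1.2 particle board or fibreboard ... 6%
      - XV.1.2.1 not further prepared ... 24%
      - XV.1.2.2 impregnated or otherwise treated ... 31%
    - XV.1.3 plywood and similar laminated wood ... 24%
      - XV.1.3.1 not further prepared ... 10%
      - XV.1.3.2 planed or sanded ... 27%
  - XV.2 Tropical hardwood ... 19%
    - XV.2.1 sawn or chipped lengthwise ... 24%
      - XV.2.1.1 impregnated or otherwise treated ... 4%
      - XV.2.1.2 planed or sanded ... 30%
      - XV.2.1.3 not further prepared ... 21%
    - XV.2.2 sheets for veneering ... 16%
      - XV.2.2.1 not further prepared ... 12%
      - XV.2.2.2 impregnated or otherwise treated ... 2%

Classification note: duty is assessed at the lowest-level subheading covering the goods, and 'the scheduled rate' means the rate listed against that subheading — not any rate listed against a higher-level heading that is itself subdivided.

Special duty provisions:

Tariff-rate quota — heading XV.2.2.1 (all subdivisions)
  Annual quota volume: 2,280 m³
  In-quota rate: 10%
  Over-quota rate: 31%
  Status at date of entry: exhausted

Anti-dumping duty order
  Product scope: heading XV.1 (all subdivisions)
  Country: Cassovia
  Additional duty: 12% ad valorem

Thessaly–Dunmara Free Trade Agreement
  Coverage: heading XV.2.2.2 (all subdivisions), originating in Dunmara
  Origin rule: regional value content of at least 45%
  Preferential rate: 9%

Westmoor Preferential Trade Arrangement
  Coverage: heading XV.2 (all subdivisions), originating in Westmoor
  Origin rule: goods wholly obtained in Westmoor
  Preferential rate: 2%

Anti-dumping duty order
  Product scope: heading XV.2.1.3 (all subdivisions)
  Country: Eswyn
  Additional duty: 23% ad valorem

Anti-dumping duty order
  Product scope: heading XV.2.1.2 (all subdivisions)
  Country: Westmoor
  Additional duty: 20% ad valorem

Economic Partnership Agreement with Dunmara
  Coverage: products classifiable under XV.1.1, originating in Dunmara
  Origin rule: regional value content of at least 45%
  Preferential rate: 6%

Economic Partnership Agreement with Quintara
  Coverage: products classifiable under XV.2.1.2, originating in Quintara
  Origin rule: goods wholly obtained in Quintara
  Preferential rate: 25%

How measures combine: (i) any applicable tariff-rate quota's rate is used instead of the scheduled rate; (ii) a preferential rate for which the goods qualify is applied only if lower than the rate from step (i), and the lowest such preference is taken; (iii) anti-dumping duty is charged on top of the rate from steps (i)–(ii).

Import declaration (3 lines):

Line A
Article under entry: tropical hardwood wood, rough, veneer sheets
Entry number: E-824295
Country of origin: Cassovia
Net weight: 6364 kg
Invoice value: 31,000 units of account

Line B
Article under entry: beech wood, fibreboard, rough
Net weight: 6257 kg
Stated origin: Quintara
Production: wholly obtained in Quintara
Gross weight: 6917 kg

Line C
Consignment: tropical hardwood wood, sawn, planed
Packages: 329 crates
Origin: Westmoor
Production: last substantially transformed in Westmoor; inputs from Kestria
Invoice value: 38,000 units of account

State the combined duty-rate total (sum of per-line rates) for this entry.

Line A: tropical hardwood → XV.2; veneer sheets → XV.2.2; rough → XV.2.2.1. Scheduled 12%. quota on XV.2.2.1 exhausted → over-quota 31%. → 31%.
Line B: beech → XV.1; fibreboard → XV.1.2; rough → XV.1.2.1. Scheduled 24%. Quintara agreement on XV.2.1.2: XV.1.2.1 not covered. → 24%.
Line C: tropical hardwood → XV.2; sawn → XV.2.1; planed → XV.2.1.2. Scheduled 30%. Westmoor agreement on XV.2: not wholly obtained; anti-dumping (Westmoor, XV.2.1.2): +20%; total 30% + 20% = 50%. → 50%.
Sum: 31% + 24% + 50% = 105%.

105%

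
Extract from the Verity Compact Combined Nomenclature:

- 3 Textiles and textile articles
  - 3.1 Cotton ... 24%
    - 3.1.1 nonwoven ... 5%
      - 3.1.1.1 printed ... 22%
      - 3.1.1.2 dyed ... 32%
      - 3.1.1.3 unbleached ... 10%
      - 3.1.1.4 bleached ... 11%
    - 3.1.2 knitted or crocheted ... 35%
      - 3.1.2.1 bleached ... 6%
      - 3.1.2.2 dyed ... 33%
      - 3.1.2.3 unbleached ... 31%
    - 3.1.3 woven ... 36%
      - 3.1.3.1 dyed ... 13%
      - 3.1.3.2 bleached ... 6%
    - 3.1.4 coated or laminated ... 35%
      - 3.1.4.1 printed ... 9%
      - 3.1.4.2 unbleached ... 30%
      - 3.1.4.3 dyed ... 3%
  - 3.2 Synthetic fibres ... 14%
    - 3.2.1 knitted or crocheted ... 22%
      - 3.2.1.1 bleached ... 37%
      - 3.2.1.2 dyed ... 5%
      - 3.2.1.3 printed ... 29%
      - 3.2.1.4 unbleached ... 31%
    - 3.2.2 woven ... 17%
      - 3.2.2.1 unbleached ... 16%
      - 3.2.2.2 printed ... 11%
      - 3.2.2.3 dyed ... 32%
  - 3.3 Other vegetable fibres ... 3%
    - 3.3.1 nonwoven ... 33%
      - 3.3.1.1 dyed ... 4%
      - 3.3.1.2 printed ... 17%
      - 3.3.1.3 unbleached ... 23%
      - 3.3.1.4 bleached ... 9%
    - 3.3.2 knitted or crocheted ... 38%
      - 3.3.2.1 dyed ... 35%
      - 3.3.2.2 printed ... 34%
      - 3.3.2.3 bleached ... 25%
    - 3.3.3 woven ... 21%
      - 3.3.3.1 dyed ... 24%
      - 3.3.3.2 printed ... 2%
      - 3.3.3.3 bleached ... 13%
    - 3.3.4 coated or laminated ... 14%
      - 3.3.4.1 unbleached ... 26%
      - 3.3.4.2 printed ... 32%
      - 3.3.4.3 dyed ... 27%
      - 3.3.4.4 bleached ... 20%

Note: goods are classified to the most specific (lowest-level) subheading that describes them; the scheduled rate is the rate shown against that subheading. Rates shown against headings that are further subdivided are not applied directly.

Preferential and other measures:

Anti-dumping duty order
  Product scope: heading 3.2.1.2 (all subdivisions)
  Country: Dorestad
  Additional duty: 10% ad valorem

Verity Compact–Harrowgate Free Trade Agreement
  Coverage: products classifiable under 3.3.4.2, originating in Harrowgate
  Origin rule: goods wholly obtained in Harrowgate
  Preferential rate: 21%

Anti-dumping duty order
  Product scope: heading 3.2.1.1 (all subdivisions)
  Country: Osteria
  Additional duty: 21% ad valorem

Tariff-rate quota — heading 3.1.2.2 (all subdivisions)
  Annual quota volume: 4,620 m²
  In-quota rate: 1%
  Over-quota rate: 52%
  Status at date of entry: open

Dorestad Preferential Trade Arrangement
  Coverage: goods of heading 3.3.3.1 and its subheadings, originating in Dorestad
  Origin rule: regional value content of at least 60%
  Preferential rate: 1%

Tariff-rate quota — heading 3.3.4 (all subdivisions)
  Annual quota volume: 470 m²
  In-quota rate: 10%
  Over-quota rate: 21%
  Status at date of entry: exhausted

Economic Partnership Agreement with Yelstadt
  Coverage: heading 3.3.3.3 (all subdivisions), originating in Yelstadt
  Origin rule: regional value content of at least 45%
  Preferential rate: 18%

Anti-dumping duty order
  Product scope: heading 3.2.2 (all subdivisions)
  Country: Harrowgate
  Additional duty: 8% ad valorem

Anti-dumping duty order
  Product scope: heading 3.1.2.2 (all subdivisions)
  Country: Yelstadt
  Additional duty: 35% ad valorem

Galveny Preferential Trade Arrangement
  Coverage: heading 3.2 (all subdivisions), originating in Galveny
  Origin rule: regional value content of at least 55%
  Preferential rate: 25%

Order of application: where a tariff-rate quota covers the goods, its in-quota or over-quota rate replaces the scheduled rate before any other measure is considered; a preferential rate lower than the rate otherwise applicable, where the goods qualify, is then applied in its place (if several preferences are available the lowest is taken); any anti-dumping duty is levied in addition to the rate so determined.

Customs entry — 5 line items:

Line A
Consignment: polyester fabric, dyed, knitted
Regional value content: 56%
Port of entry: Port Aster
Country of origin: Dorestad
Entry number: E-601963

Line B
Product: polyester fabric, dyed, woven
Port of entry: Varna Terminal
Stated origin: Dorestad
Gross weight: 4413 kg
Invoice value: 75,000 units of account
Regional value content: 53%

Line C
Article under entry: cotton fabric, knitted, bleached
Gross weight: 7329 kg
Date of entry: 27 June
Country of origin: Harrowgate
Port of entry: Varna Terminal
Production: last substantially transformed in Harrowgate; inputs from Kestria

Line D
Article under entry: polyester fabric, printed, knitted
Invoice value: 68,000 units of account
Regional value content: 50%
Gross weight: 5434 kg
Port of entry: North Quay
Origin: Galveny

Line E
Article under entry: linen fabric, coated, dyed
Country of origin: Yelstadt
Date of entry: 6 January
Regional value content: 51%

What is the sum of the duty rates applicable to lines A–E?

Line A: polyester → 3.2; knitted → 3.2.1; dyed → 3.2.1.2. Scheduled 5%. Dorestad agreement on 3.3.3.1: 3.2.1.2 not covered; anti-dumping (Dorestad, 3.2.1.2): +10%; total 5% + 10% = 15%. → 15%.
Line B: polyester → 3.2; woven → 3.2.2; dyed → 3.2.2.3. Scheduled 32%. Dorestad agreement on 3.3.3.1: 3.2.2.3 not covered. → 32%.
Line C: cotton → 3.1; knitted → 3.1.2; bleached → 3.1.2.1. Scheduled 6%. Harrowgate agreement on 3.3.4.2: 3.1.2.1 not covered. → 6%.
Line D: polyester → 3.2; knitted → 3.2.1; printed → 3.2.1.3. Scheduled 29%. Galveny agreement on 3.2: RVC < 55%. → 29%.
Line E: linen → 3.3; coated → 3.3.4; dyed → 3.3.4.3. Scheduled 27%. quota on 3.3.4 exhausted → over-quota 21%; Yelstadt agreement on 3.3.3.3: 3.3.4.3 not covered. → 21%.
Sum: 15% + 32% + 6% + 29% + 21% = 103%.

103%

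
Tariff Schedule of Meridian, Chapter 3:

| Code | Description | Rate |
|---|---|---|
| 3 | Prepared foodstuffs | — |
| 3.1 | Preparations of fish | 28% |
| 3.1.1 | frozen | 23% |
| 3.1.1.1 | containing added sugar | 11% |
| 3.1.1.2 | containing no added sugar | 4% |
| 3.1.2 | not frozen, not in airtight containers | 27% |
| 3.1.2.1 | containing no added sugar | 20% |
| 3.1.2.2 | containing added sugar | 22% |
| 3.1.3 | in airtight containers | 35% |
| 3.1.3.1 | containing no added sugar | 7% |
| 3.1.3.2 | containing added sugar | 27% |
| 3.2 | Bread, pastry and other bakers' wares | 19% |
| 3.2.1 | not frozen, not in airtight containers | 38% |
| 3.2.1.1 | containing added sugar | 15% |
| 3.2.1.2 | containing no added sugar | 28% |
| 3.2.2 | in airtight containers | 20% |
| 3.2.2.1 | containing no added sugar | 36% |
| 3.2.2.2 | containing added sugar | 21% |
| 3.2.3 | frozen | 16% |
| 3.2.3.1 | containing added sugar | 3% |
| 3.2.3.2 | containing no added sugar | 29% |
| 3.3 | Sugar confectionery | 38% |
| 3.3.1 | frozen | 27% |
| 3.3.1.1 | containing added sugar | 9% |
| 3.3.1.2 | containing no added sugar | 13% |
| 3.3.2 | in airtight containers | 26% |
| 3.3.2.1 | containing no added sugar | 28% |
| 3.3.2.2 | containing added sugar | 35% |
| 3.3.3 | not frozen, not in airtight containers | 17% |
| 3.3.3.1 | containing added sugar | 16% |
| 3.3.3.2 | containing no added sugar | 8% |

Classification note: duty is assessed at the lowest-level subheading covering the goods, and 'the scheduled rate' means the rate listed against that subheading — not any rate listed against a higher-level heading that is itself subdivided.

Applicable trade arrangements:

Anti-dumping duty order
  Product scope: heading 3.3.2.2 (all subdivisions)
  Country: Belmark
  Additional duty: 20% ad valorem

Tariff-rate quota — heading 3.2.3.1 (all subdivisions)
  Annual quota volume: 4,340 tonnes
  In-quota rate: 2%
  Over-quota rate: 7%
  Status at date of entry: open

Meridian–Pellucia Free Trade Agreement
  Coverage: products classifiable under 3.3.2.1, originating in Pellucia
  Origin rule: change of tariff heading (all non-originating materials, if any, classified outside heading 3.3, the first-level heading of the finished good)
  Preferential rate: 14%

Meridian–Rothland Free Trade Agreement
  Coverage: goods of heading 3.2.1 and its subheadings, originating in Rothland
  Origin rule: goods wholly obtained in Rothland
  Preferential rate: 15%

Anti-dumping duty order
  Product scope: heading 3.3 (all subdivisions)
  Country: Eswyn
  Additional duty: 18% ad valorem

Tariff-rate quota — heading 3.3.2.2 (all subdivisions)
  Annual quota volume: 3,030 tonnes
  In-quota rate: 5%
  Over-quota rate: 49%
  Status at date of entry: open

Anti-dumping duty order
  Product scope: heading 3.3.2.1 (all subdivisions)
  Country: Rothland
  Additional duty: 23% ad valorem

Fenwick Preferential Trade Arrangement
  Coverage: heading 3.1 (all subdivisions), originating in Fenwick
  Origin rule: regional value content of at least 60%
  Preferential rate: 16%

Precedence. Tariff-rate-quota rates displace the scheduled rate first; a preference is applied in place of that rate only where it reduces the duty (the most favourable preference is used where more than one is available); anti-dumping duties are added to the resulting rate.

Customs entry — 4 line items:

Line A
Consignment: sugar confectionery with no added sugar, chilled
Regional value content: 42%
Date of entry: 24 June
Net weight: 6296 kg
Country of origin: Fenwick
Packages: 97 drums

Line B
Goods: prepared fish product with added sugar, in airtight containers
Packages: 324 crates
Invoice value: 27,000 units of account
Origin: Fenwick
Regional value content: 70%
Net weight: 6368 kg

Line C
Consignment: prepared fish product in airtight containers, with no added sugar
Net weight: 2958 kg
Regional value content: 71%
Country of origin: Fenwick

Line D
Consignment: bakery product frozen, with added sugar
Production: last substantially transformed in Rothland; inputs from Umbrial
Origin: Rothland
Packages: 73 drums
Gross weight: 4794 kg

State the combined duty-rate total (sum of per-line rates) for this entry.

Line A: sugar confectionery → 3.3; chilled → 3.3.3; with no added sugar → 3.3.3.2. Scheduled 8%. Fenwick agreement on 3.1: 3.3.3.2 not covered. → 8%.
Line B: prepared fish product → 3.1; in airtight containers → 3.1.3; with added sugar → 3.1.3.2. Scheduled 27%. Fenwick agreement on 3.1: RVC ≥ 60% → 16% available; preferential 16%. → 16%.
Line C: prepared fish product → 3.1; in airtight containers → 3.1.3; with no added sugar → 3.1.3.1. Scheduled 7%. Fenwick agreement on 3.1: RVC ≥ 60% → 16% available; preference 16% not lower than 7% → no reduction. → 7%.
Line D: bakery product → 3.2; frozen → 3.2.3; with added sugar → 3.2.3.1. Scheduled 3%. quota on 3.2.3.1 open → in-quota 2%; Rothland agreement on 3.2.1: 3.2.3.1 not covered. → 2%.
Sum: 8% + 16% + 7% + 2% = 33%.

33%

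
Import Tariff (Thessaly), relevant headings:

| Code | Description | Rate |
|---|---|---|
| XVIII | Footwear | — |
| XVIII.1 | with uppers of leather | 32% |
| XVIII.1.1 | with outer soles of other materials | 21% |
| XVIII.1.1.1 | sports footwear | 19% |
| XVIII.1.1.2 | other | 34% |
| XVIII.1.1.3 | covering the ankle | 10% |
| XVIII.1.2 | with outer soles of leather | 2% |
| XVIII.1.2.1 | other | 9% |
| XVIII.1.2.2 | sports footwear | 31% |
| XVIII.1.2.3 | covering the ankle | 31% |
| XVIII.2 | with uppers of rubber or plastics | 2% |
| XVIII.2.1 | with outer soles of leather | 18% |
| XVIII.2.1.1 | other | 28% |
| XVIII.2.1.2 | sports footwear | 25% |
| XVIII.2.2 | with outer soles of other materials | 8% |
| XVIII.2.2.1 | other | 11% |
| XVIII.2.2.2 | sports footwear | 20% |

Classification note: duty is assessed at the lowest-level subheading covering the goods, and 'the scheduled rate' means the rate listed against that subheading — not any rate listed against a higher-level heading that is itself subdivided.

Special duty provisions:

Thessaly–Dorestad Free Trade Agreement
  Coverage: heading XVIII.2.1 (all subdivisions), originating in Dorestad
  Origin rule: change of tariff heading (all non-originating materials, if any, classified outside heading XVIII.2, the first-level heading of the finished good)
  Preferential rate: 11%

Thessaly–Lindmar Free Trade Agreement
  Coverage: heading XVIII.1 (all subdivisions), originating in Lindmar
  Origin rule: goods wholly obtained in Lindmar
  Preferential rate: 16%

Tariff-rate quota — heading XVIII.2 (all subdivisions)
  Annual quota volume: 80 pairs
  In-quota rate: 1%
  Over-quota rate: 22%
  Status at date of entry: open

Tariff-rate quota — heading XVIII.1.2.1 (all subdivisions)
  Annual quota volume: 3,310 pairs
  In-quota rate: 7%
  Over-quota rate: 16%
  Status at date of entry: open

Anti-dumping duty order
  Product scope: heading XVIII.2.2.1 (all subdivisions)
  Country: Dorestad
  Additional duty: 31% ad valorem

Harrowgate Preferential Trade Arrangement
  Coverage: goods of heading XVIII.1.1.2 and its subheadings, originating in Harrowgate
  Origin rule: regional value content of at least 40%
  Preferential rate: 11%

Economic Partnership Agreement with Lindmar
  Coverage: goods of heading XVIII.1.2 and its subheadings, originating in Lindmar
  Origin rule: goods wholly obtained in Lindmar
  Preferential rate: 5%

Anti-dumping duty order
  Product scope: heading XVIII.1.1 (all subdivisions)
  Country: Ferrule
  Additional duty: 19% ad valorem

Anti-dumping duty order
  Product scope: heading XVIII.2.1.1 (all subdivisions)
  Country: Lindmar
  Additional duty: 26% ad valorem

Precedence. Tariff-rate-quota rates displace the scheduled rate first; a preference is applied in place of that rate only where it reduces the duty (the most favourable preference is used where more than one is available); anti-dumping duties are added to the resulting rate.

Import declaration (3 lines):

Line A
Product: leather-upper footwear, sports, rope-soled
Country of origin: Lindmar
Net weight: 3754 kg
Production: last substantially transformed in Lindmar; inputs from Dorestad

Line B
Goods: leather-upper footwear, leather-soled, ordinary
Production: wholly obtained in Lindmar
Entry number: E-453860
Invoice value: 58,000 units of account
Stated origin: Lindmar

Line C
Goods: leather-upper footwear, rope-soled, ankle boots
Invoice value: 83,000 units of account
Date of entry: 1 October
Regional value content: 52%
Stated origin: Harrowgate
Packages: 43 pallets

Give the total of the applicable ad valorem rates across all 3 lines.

34%

Line A: leather-upper → XVIII.1; rope-soled → XVIII.1.1; sports → XVIII.1.1.1. Scheduled 19%. Lindmar agreement on XVIII.1: not wholly obtained; Lindmar agreement on XVIII.1.2: XVIII.1.1.1 not covered. → 19%.
Line B: leather-upper → XVIII.1; leather-soled → XVIII.1.2; ordinary → XVIII.1.2.1. Scheduled 9%. quota on XVIII.1.2.1 open → in-quota 7%; Lindmar agreement on XVIII.1: wholly obtained → 16% available; Lindmar agreement on XVIII.1.2: wholly obtained → 5% available; preferential 5%. → 5%.
Line C: leather-upper → XVIII.1; rope-soled → XVIII.1.1; ankle boots → XVIII.1.1.3. Scheduled 10%. Harrowgate agreement on XVIII.1.1.2: XVIII.1.1.3 not covered. → 10%.
Sum: 19% + 5% + 10% = 34%.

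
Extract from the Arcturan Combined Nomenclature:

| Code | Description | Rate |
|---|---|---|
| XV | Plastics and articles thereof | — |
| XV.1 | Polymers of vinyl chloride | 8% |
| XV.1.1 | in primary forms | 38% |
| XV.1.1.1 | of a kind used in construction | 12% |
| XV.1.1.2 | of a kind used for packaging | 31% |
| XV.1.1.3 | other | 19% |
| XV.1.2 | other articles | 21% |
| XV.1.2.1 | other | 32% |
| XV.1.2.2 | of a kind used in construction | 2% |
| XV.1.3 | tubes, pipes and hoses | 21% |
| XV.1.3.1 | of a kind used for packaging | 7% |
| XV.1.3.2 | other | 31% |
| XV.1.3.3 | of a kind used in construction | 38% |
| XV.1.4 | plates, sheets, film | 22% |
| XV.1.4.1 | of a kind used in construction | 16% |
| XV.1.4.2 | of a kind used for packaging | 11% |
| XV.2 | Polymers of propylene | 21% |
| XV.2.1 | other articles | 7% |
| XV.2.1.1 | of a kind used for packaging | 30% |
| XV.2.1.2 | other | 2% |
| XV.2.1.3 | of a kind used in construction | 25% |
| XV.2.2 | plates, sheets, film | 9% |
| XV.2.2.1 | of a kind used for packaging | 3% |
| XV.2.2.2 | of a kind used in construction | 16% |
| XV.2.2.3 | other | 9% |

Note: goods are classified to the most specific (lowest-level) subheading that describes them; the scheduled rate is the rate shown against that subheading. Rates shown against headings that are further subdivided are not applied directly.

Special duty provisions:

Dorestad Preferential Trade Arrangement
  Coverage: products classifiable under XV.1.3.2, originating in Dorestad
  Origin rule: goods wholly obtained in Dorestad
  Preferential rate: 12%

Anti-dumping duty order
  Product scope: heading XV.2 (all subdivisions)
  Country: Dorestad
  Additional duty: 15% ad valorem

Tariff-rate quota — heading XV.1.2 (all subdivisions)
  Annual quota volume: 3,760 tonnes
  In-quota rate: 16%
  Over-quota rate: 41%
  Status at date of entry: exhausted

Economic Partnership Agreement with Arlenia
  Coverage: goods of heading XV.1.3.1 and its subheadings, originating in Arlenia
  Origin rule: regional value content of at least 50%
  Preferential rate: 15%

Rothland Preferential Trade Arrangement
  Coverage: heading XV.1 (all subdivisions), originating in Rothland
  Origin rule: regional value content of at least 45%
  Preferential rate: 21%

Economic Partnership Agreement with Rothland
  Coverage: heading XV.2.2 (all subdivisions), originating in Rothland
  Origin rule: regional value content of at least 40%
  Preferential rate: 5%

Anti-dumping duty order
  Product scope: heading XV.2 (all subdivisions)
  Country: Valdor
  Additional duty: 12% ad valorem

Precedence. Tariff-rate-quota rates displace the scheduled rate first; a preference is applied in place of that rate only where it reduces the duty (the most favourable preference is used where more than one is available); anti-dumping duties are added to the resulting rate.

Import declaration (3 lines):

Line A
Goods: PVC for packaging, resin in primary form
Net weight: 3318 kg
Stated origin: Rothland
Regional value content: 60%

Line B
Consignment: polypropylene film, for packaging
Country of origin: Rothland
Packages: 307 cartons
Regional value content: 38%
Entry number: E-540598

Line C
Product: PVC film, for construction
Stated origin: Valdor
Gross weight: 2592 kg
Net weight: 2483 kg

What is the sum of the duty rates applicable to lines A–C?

40%

Line A: PVC → XV.1; resin in primary form → XV.1.1; for packaging → XV.1.1.2. Scheduled 31%. Rothland agreement on XV.1: RVC ≥ 45% → 21% available; Rothland agreement on XV.2.2: XV.1.1.2 not covered; preferential 21%. → 21%.
Line B: polypropylene → XV.2; film → XV.2.2; for packaging → XV.2.2.1. Scheduled 3%. Rothland agreement on XV.1: XV.2.2.1 not covered; Rothland agreement on XV.2.2: RVC < 40%. → 3%.
Line C: PVC → XV.1; film → XV.1.4; for construction → XV.1.4.1. Scheduled 16%. No special measure applies. → 16%.
Sum: 21% + 3% + 16% = 40%.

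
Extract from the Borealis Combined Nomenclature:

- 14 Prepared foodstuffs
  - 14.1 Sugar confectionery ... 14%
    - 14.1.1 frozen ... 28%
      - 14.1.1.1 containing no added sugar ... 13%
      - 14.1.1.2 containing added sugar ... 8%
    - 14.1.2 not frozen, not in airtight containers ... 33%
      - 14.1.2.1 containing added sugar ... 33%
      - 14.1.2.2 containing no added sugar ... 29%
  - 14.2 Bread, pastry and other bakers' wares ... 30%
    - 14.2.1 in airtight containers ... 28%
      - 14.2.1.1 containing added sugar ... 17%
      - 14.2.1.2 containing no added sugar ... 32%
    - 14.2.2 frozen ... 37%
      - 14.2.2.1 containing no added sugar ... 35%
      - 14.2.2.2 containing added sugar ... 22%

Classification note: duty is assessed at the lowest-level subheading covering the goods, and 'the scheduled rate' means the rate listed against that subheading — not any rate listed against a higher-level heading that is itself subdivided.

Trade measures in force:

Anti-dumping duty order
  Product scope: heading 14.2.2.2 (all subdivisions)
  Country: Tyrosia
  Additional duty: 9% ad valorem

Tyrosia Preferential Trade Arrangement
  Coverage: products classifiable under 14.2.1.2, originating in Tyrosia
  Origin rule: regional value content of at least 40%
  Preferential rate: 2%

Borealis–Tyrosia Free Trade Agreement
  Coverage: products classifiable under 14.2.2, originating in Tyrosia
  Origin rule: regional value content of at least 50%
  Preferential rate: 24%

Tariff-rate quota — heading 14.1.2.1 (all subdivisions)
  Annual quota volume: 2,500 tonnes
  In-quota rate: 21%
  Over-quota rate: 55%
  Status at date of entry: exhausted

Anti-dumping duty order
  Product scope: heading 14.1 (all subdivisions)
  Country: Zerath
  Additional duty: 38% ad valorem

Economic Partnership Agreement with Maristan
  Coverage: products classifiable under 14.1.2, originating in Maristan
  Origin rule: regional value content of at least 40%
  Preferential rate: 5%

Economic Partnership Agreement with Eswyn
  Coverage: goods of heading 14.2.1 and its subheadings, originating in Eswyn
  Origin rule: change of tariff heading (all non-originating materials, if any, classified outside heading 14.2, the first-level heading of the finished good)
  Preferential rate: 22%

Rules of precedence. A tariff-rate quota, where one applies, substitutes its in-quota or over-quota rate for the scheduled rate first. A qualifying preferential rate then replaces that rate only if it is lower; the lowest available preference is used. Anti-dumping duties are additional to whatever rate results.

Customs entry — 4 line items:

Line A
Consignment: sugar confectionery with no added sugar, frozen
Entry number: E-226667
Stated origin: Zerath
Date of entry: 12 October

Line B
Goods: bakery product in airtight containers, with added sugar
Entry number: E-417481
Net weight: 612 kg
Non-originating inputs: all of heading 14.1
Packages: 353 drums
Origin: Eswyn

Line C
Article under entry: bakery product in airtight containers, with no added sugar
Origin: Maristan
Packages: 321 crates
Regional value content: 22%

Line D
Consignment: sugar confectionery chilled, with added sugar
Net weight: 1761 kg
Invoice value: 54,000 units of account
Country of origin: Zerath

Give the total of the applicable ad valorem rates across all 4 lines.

193%

Line A: sugar confectionery → 14.1; frozen → 14.1.1; with no added sugar → 14.1.1.1. Scheduled 13%. anti-dumping (Zerath, 14.1): +38%; total 13% + 38% = 51%. → 51%.
Line B: bakery product → 14.2; in airtight containers → 14.2.1; with added sugar → 14.2.1.1. Scheduled 17%. Eswyn agreement on 14.2.1: CTH met → 22% available; preference 22% not lower than 17% → no reduction. → 17%.
Line C: bakery product → 14.2; in airtight containers → 14.2.1; with no added sugar → 14.2.1.2. Scheduled 32%. Maristan agreement on 14.1.2: 14.2.1.2 not covered. → 32%.
Line D: sugar confectionery → 14.1; chilled → 14.1.2; with added sugar → 14.1.2.1. Scheduled 33%. quota on 14.1.2.1 exhausted → over-quota 55%; anti-dumping (Zerath, 14.1): +38%; total 55% + 38% = 93%. → 93%.
Sum: 51% + 17% + 32% + 93% = 193%.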